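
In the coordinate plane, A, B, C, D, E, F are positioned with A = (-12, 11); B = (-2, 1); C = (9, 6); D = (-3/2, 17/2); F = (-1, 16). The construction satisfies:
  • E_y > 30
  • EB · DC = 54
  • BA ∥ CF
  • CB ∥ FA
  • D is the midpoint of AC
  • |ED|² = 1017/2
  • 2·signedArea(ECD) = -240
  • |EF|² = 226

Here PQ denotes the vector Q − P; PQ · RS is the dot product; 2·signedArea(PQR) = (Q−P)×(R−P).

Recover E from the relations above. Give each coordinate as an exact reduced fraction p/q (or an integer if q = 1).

1. E_x = 0  [EB · DC = 54 ∩ 2·signedArea(ECD) = -240]
2. E_y = 31  [EB · DC = 54 ∩ 2·signedArea(ECD) = -240]
   → E = (0, 31)

E = (0, 31)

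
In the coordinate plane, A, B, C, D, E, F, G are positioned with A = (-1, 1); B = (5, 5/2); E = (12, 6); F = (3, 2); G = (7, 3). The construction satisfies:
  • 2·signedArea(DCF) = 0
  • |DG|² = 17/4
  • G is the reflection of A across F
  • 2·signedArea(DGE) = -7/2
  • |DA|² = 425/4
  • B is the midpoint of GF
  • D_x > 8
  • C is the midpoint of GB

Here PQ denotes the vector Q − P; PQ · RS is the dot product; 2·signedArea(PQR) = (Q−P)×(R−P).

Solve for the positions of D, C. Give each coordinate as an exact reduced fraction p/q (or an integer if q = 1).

1. D_x = 9  [line -3·x + 5·y + 19/2 = 0 ∩ |DA|² = 425/4]
2. D_y = 7/2  [line -3·x + 5·y + 19/2 = 0 ∩ |DA|² = 425/4]
   → D = (9, 7/2)
3. C_x = 6  [2·signedArea(DCF) = 0 ∩ C is the midpoint of GB]
4. C_y = 11/4  [2·signedArea(DCF) = 0 ∩ C is the midpoint of GB]
   → C = (6, 11/4)

C = (6, 11/4)
D = (9, 7/2)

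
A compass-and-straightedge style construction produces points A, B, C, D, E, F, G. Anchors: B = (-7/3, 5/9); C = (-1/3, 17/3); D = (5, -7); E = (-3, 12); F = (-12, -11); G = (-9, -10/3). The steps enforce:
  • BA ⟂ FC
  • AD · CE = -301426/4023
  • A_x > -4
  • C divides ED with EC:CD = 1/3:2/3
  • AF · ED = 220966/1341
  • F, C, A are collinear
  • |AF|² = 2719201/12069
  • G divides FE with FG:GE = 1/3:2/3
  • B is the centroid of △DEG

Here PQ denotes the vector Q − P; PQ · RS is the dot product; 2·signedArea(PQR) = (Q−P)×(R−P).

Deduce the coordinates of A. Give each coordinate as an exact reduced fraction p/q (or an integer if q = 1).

1. A_x = -4549/1341  [F, C, A are collinear ∩ BA ⟂ FC]
2. A_y = 1739/1341  [F, C, A are collinear ∩ BA ⟂ FC]
   → A = (-4549/1341, 1739/1341)

A = (-4549/1341, 1739/1341)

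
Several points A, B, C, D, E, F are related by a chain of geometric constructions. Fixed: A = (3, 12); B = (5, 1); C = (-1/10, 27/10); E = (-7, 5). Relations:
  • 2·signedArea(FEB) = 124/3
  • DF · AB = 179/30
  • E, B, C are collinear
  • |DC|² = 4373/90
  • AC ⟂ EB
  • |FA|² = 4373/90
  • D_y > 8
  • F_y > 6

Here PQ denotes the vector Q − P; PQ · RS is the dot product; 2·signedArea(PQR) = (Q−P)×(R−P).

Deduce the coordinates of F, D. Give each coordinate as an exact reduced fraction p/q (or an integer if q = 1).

1. F_x = -41/30  [line 4·x + 12·y + -220/3 = 0 ∩ |FA|² = 4373/90]
2. F_y = 197/30  [line 4·x + 12·y + -220/3 = 0 ∩ |FA|² = 4373/90]
   → F = (-41/30, 197/30)
3. D_x = 64/15  [line -2·x + 11·y + -1214/15 = 0 ∩ |DC|² = 4373/90]
4. D_y = 122/15  [line -2·x + 11·y + -1214/15 = 0 ∩ |DC|² = 4373/90]
   → D = (64/15, 122/15)

D = (64/15, 122/15)
F = (-41/30, 197/30)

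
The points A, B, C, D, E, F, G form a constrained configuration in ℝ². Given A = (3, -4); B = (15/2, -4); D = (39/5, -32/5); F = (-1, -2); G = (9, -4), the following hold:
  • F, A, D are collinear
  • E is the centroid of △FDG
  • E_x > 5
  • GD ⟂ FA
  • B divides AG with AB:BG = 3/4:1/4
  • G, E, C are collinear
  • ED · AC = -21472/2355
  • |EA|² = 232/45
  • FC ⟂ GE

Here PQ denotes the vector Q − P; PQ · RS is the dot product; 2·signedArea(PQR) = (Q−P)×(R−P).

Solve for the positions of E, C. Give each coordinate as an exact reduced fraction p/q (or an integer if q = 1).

C = (-719/785, -3418/785)
E = (79/15, -62/15)

1. E_x = 79/15  [E is the centroid of △FDG]
2. E_y = -62/15  [E is the centroid of △FDG]
   → E = (79/15, -62/15)
3. C_x = -719/785  [G, E, C are collinear ∩ FC ⟂ GE]
4. C_y = -3418/785  [G, E, C are collinear ∩ FC ⟂ GE]
   → C = (-719/785, -3418/785)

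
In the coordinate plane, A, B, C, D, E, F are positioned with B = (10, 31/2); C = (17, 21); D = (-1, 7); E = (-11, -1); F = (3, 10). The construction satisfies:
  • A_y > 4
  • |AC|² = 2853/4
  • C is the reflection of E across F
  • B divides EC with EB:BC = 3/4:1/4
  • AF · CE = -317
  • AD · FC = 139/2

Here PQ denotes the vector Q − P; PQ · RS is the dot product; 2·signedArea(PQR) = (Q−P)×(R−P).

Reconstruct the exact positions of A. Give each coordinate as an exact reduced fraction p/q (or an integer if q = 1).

1. A_x = -4  [line 28·x + 22·y + 13 = 0 ∩ |AC|² = 2853/4]
2. A_y = 9/2  [line 28·x + 22·y + 13 = 0 ∩ |AC|² = 2853/4]
   → A = (-4, 9/2)

A = (-4, 9/2)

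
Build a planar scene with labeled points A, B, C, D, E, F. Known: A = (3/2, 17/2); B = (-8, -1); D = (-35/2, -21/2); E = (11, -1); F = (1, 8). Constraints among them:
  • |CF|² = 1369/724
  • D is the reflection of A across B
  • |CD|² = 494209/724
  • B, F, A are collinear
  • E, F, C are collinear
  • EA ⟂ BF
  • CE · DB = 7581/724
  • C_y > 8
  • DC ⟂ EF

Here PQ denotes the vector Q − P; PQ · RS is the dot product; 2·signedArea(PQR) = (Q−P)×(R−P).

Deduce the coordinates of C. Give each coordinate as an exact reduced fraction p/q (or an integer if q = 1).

1. C_x = -4/181  [E, F, C are collinear ∩ DC ⟂ EF]
2. C_y = 3229/362  [E, F, C are collinear ∩ DC ⟂ EF]
   → C = (-4/181, 3229/362)

C = (-4/181, 3229/362)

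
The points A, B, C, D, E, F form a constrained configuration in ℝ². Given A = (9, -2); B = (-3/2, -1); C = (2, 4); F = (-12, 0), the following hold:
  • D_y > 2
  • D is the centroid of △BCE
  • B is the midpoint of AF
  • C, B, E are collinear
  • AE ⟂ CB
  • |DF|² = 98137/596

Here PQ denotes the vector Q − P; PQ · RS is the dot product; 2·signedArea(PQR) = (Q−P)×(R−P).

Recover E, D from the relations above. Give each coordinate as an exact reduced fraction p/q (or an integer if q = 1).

1. E_x = 221/149  [C, B, E are collinear ∩ AE ⟂ CB]
2. E_y = 486/149  [C, B, E are collinear ∩ AE ⟂ CB]
   → E = (221/149, 486/149)
3. D_x = 197/298  [D is the centroid of △BCE]
4. D_y = 311/149  [D is the centroid of △BCE]
   → D = (197/298, 311/149)

D = (197/298, 311/149)
E = (221/149, 486/149)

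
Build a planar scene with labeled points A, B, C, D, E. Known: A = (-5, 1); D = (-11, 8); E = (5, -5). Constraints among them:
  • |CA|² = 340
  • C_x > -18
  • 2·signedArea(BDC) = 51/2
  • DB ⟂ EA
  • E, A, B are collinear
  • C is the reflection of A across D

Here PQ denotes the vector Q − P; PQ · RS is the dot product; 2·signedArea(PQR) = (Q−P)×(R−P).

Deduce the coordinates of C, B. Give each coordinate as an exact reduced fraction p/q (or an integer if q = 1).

1. C_x = -17  [C is the reflection of A across D]
2. C_y = 15  [C is the reflection of A across D]
   → C = (-17, 15)
3. B_x = -25/2  [E, A, B are collinear ∩ DB ⟂ EA]
4. B_y = 11/2  [E, A, B are collinear ∩ DB ⟂ EA]
   → B = (-25/2, 11/2)

B = (-25/2, 11/2)
C = (-17, 15)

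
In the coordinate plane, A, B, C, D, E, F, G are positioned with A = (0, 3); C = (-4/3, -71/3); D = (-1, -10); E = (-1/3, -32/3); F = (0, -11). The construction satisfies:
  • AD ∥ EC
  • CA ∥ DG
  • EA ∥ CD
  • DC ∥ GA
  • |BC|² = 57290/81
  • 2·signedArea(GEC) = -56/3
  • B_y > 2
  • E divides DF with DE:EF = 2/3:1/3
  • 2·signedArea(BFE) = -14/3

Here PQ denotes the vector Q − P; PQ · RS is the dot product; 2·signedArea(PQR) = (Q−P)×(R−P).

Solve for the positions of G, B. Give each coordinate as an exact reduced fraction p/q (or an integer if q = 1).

B = (1/9, 26/9)
G = (1/3, 50/3)

1. G_x = 1/3  [DC ∥ GA ∩ CA ∥ DG]
2. G_y = 50/3  [DC ∥ GA ∩ CA ∥ DG]
   → G = (1/3, 50/3)
3. B_x = 1/9  [line -1/3·x + -1/3·y + 1 = 0 ∩ |BC|² = 57290/81]
4. B_y = 26/9  [line -1/3·x + -1/3·y + 1 = 0 ∩ |BC|² = 57290/81]
   → B = (1/9, 26/9)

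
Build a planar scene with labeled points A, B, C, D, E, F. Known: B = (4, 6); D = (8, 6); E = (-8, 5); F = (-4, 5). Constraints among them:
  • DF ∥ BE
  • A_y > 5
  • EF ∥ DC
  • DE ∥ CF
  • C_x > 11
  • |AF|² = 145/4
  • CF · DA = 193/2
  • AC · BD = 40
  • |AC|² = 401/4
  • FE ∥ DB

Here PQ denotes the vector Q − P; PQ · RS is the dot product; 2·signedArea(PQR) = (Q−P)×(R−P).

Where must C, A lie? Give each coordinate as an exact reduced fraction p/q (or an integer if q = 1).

A = (2, 11/2)
C = (12, 6)

1. C_x = 12  [DE ∥ CF ∩ EF ∥ DC]
2. C_y = 6  [DE ∥ CF ∩ EF ∥ DC]
   → C = (12, 6)
3. A_x = 2  [AC · BD = 40 ∩ CF · DA = 193/2]
4. A_y = 11/2  [AC · BD = 40 ∩ CF · DA = 193/2]
   → A = (2, 11/2)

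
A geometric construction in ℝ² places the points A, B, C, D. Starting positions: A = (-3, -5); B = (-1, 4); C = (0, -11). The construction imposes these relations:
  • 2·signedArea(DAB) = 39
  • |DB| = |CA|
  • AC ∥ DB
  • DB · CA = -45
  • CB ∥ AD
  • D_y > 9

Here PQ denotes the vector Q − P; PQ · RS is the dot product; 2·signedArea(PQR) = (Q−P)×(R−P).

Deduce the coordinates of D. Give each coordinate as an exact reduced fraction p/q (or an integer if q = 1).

D = (-4, 10)

1. D_x = -4  [AC ∥ DB ∩ CB ∥ AD]
2. D_y = 10  [AC ∥ DB ∩ CB ∥ AD]
   → D = (-4, 10)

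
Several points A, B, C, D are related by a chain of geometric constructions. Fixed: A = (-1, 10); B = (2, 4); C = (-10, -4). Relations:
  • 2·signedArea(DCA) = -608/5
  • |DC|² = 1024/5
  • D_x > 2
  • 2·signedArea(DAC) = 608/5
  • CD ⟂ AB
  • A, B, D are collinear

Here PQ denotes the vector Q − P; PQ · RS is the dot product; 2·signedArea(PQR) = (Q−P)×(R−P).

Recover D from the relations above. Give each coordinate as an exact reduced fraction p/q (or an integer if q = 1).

D = (14/5, 12/5)

1. D_x = 14/5  [A, B, D are collinear ∩ CD ⟂ AB]
2. D_y = 12/5  [A, B, D are collinear ∩ CD ⟂ AB]
   → D = (14/5, 12/5)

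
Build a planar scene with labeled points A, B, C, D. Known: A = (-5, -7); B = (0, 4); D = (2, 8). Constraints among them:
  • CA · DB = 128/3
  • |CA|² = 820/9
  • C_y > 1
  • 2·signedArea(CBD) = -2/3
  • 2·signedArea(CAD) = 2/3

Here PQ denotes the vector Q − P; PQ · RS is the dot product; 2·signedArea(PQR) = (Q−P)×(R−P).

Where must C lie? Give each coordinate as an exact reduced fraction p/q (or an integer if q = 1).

C = (-1, 5/3)

1. C_x = -1  [2·signedArea(CBD) = -2/3 ∩ CA · DB = 128/3]
2. C_y = 5/3  [2·signedArea(CBD) = -2/3 ∩ CA · DB = 128/3]
   → C = (-1, 5/3)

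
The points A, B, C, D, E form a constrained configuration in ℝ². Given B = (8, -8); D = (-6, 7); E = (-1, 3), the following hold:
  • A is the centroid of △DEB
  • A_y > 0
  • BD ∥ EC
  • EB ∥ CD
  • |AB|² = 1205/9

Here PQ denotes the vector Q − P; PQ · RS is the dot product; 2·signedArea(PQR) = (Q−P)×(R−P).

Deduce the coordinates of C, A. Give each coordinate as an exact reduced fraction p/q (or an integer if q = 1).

1. C_x = -15  [EB ∥ CD ∩ BD ∥ EC]
2. C_y = 18  [EB ∥ CD ∩ BD ∥ EC]
   → C = (-15, 18)
3. A_x = 1/3  [A is the centroid of △DEB]
4. A_y = 2/3  [A is the centroid of △DEB]
   → A = (1/3, 2/3)

A = (1/3, 2/3)
C = (-15, 18)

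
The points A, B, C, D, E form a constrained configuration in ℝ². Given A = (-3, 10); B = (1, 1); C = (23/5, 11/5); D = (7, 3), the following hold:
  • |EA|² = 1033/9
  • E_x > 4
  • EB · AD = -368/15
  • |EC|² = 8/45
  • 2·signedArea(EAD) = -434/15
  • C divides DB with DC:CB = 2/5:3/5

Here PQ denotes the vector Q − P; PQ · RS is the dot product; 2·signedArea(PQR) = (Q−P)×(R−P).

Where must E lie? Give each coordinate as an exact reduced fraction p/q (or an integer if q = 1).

1. E_x = 21/5  [2·signedArea(EAD) = -434/15 ∩ EB · AD = -368/15]
2. E_y = 31/15  [2·signedArea(EAD) = -434/15 ∩ EB · AD = -368/15]
   → E = (21/5, 31/15)

E = (21/5, 31/15)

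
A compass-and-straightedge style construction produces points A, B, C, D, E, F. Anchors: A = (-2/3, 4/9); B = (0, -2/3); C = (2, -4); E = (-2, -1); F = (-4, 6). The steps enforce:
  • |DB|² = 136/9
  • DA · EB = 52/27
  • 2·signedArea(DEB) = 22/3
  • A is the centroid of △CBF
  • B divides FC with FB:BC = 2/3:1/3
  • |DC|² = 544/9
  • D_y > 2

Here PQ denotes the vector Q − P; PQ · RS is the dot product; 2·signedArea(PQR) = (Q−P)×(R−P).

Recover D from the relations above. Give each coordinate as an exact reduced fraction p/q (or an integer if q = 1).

D = (-2, 8/3)

1. D_x = -2  [2·signedArea(DEB) = 22/3 ∩ DA · EB = 52/27]
2. D_y = 8/3  [2·signedArea(DEB) = 22/3 ∩ DA · EB = 52/27]
   → D = (-2, 8/3)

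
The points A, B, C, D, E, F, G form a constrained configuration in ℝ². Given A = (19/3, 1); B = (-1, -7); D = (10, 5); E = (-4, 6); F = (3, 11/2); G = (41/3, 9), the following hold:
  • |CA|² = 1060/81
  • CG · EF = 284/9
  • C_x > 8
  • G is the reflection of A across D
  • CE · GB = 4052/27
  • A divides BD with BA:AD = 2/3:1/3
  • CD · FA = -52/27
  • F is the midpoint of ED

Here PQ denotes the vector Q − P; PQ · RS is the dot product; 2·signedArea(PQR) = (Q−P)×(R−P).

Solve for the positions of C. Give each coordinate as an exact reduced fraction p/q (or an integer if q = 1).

C = (79/9, 11/3)

1. C_x = 79/9  [CD · FA = -52/27 ∩ CG · EF = 284/9]
2. C_y = 11/3  [CD · FA = -52/27 ∩ CG · EF = 284/9]
   → C = (79/9, 11/3)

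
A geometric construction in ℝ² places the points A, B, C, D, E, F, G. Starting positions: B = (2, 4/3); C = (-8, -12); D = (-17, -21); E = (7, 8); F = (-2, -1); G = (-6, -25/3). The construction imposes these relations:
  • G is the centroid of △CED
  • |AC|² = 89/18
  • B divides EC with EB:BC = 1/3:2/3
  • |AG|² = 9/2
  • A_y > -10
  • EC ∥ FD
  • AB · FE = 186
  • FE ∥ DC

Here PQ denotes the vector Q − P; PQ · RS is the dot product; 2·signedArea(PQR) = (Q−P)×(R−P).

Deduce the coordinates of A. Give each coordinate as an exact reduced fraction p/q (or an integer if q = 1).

1. A_x = -15/2  [line -9·x + -9·y + -156 = 0 ∩ |AG|² = 9/2]
2. A_y = -59/6  [line -9·x + -9·y + -156 = 0 ∩ |AG|² = 9/2]
   → A = (-15/2, -59/6)

A = (-15/2, -59/6)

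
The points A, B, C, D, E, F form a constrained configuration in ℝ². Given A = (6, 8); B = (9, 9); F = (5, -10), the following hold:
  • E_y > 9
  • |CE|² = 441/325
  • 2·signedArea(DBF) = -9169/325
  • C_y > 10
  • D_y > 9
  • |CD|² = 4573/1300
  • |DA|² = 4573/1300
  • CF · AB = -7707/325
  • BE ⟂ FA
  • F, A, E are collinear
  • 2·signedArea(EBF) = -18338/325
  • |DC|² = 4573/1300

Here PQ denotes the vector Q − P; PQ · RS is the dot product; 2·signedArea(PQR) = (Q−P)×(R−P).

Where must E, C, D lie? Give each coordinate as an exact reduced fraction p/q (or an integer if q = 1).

1. E_x = 1971/325  [F, A, E are collinear ∩ BE ⟂ FA]
2. E_y = 2978/325  [F, A, E are collinear ∩ BE ⟂ FA]
   → E = (1971/325, 2978/325)
3. C_x = 1992/325  [line -3·x + -1·y + 9332/325 = 0 ∩ |CE|² = 441/325]
4. C_y = 3356/325  [line -3·x + -1·y + 9332/325 = 0 ∩ |CE|² = 441/325]
   → C = (1992/325, 3356/325)
5. D_x = 2448/325  [line 19·x + -4·y + -34706/325 = 0 ∩ |DA|² = 4573/1300]
6. D_y = 5903/650  [line 19·x + -4·y + -34706/325 = 0 ∩ |DA|² = 4573/1300]
   → D = (2448/325, 5903/650)

C = (1992/325, 3356/325)
D = (2448/325, 5903/650)
E = (1971/325, 2978/325)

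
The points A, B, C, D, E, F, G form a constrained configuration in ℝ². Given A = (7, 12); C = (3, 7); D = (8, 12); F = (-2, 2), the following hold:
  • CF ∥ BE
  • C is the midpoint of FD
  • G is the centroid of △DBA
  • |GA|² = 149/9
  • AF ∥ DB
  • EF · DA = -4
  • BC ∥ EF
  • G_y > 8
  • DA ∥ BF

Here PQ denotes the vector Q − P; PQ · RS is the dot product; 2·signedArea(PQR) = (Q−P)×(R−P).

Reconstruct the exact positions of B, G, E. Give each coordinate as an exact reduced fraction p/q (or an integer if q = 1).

B = (-1, 2)
E = (-6, -3)
G = (14/3, 26/3)

1. B_x = -1  [DA ∥ BF ∩ AF ∥ DB]
2. B_y = 2  [DA ∥ BF ∩ AF ∥ DB]
   → B = (-1, 2)
3. G_x = 14/3  [G is the centroid of △DBA]
4. G_y = 26/3  [G is the centroid of △DBA]
   → G = (14/3, 26/3)
5. E_x = -6  [BC ∥ EF ∩ CF ∥ BE]
6. E_y = -3  [BC ∥ EF ∩ CF ∥ BE]
   → E = (-6, -3)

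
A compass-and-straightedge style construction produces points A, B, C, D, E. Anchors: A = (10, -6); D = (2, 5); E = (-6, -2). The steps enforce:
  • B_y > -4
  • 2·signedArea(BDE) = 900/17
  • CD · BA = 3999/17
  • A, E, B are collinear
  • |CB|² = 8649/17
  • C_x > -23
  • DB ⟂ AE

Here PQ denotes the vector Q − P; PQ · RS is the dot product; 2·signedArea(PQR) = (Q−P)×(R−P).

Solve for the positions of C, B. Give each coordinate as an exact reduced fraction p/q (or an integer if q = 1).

B = (-2/17, -59/17)
C = (-22, 2)

1. B_x = -2/17  [A, E, B are collinear ∩ DB ⟂ AE]
2. B_y = -59/17  [A, E, B are collinear ∩ DB ⟂ AE]
   → B = (-2/17, -59/17)
3. C_x = -22  [line -172/17·x + 43/17·y + -3870/17 = 0 ∩ |CB|² = 8649/17]
4. C_y = 2  [line -172/17·x + 43/17·y + -3870/17 = 0 ∩ |CB|² = 8649/17]
   → C = (-22, 2)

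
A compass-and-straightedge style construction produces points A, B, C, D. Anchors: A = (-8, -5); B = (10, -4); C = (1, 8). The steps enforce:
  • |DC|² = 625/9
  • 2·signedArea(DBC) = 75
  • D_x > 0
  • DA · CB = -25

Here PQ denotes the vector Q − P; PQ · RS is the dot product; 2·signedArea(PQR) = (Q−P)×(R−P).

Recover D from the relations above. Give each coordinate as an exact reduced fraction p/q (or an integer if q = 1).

1. D_x = 1  [DA · CB = -25 ∩ 2·signedArea(DBC) = 75]
2. D_y = -1/3  [DA · CB = -25 ∩ 2·signedArea(DBC) = 75]
   → D = (1, -1/3)

D = (1, -1/3)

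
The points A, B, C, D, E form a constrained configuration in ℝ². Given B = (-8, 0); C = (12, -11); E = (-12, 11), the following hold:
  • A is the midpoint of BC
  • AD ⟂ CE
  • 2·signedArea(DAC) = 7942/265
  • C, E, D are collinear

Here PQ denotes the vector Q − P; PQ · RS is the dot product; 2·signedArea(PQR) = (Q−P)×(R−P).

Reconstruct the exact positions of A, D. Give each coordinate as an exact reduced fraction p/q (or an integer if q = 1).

1. A_x = 2  [A is the midpoint of BC]
2. A_y = -11/2  [A is the midpoint of BC]
   → A = (2, -11/2)
3. D_x = 1014/265  [C, E, D are collinear ∩ AD ⟂ CE]
4. D_y = -1859/530  [C, E, D are collinear ∩ AD ⟂ CE]
   → D = (1014/265, -1859/530)

A = (2, -11/2)
D = (1014/265, -1859/530)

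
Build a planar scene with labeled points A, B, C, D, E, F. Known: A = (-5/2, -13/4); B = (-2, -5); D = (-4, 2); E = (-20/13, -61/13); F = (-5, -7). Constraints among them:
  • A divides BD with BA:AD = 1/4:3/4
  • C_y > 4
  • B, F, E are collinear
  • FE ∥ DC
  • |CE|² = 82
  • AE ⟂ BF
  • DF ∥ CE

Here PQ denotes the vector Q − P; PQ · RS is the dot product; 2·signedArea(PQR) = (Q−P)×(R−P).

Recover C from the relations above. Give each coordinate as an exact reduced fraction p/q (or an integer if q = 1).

C = (-7/13, 56/13)

1. C_x = -7/13  [DF ∥ CE ∩ FE ∥ DC]
2. C_y = 56/13  [DF ∥ CE ∩ FE ∥ DC]
   → C = (-7/13, 56/13)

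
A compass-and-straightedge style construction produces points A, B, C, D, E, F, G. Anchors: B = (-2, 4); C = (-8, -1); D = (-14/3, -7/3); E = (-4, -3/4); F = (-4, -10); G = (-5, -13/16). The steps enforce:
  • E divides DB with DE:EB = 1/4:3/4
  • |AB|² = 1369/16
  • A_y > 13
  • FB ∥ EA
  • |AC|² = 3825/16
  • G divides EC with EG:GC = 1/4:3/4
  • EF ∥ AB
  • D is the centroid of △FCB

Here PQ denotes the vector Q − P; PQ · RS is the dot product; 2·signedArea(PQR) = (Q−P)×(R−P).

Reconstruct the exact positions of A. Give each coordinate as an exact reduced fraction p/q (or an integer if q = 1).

1. A_x = -2  [EF ∥ AB ∩ FB ∥ EA]
2. A_y = 53/4  [EF ∥ AB ∩ FB ∥ EA]
   → A = (-2, 53/4)

A = (-2, 53/4)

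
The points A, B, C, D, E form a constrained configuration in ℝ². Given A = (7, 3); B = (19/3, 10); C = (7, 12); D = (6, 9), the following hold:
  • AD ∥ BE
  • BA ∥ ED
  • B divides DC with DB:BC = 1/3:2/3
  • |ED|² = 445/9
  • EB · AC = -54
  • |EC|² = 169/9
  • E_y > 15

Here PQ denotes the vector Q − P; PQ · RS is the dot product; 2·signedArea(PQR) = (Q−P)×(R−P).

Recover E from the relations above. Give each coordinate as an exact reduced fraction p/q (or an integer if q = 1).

1. E_x = 16/3  [BA ∥ ED ∩ AD ∥ BE]
2. E_y = 16  [BA ∥ ED ∩ AD ∥ BE]
   → E = (16/3, 16)

E = (16/3, 16)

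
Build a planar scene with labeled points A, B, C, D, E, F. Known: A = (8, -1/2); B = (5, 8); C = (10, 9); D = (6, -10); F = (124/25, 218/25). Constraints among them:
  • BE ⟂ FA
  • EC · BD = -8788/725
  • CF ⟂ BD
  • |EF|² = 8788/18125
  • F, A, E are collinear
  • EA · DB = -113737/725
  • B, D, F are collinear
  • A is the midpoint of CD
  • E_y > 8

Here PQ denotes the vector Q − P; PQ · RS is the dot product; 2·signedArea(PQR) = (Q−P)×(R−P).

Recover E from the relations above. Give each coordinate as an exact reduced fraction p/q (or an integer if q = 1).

E = (93852/18125, 146064/18125)

1. E_x = 93852/18125  [F, A, E are collinear ∩ BE ⟂ FA]
2. E_y = 146064/18125  [F, A, E are collinear ∩ BE ⟂ FA]
   → E = (93852/18125, 146064/18125)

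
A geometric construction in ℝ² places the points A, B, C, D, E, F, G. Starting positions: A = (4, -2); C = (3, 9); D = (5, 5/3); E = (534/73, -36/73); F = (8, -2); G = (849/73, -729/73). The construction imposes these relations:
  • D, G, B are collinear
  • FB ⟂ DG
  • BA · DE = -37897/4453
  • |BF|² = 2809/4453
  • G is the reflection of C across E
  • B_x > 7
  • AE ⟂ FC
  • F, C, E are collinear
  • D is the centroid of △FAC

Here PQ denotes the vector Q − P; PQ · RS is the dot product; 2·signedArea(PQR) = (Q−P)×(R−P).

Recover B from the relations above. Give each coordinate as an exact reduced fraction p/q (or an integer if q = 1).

B = (32550/4453, -10655/4453)

1. B_x = 32550/4453  [D, G, B are collinear ∩ FB ⟂ DG]
2. B_y = -10655/4453  [D, G, B are collinear ∩ FB ⟂ DG]
   → B = (32550/4453, -10655/4453)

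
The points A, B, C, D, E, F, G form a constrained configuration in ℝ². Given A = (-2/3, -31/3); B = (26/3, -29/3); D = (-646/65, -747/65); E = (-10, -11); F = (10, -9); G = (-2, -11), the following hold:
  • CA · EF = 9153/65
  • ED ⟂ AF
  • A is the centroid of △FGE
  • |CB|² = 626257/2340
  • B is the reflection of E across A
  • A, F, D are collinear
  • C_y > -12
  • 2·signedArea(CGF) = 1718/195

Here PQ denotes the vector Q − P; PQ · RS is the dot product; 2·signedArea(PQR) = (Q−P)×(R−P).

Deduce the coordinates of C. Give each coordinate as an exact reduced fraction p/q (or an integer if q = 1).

C = (-1486/195, -4369/390)

1. C_x = -1486/195  [CA · EF = 9153/65 ∩ 2·signedArea(CGF) = 1718/195]
2. C_y = -4369/390  [CA · EF = 9153/65 ∩ 2·signedArea(CGF) = 1718/195]
   → C = (-1486/195, -4369/390)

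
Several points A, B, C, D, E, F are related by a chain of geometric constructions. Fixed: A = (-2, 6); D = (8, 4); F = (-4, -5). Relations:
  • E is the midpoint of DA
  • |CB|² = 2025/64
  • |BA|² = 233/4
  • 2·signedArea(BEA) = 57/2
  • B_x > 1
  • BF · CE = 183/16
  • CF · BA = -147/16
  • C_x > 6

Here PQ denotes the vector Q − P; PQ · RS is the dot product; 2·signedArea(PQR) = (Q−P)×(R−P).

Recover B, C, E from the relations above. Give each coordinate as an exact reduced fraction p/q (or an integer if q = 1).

B = (2, -1/2)
C = (13/2, 23/8)
E = (3, 5)

1. E_x = 3  [E is the midpoint of DA]
2. E_y = 5  [E is the midpoint of DA]
   → E = (3, 5)
3. B_x = 2  [line -1·x + -5·y + -1/2 = 0 ∩ |BA|² = 233/4]
4. B_y = -1/2  [line -1·x + -5·y + -1/2 = 0 ∩ |BA|² = 233/4]
   → B = (2, -1/2)
5. C_x = 13/2  [CF · BA = -147/16 ∩ BF · CE = 183/16]
6. C_y = 23/8  [CF · BA = -147/16 ∩ BF · CE = 183/16]
   → C = (13/2, 23/8)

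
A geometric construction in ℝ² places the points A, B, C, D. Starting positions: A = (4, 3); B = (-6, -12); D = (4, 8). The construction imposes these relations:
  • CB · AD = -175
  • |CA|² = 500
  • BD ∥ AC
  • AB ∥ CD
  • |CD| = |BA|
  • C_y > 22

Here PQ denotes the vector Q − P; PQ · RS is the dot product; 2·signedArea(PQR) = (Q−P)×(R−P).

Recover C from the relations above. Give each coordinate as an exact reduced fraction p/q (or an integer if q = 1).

1. C_x = 14  [AB ∥ CD ∩ BD ∥ AC]
2. C_y = 23  [AB ∥ CD ∩ BD ∥ AC]
   → C = (14, 23)

C = (14, 23)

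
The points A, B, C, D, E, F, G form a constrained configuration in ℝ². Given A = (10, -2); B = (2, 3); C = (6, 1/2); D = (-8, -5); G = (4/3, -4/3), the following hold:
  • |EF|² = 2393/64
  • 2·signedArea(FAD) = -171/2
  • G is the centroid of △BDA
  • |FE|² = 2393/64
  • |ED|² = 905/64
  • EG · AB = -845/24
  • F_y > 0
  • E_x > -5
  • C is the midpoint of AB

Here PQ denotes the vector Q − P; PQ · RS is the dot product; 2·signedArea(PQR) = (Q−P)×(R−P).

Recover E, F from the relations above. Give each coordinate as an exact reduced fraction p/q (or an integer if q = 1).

E = (-9/2, -29/8)
F = (-1/2, 1)

1. E_x = -9/2  [line 8·x + -5·y + 143/8 = 0 ∩ |ED|² = 905/64]
2. E_y = -29/8  [line 8·x + -5·y + 143/8 = 0 ∩ |ED|² = 905/64]
   → E = (-9/2, -29/8)
3. F_x = -1/2  [line 3·x + -18·y + 39/2 = 0 ∩ |EF|² = 2393/64]
4. F_y = 1  [line 3·x + -18·y + 39/2 = 0 ∩ |EF|² = 2393/64]
   → F = (-1/2, 1)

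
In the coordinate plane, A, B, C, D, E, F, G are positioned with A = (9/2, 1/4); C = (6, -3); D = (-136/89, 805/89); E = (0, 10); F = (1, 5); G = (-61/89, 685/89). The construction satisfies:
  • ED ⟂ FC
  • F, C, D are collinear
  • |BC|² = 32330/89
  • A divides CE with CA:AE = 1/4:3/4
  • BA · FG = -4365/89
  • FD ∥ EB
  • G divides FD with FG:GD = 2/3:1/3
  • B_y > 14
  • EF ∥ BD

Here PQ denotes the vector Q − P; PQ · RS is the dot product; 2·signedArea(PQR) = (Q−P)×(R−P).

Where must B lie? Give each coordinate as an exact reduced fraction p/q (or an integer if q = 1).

B = (-225/89, 1250/89)

1. B_x = -225/89  [EF ∥ BD ∩ FD ∥ EB]
2. B_y = 1250/89  [EF ∥ BD ∩ FD ∥ EB]
   → B = (-225/89, 1250/89)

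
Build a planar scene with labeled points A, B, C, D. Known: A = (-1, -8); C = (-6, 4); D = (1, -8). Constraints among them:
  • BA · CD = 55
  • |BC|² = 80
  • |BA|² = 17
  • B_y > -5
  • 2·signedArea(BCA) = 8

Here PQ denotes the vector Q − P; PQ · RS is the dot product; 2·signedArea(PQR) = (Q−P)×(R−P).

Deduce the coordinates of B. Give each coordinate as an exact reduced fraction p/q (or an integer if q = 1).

1. B_x = -2  [2·signedArea(BCA) = 8 ∩ BA · CD = 55]
2. B_y = -4  [2·signedArea(BCA) = 8 ∩ BA · CD = 55]
   → B = (-2, -4)

B = (-2, -4)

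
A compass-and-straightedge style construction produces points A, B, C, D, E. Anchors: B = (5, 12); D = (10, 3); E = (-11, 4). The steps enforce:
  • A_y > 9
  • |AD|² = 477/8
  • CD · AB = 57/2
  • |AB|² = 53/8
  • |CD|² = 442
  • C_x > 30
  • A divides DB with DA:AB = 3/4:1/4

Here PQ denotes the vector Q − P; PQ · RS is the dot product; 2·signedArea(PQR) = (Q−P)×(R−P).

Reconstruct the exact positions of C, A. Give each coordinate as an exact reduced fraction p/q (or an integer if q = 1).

1. A_x = 25/4  [A divides DB with DA:AB = 3/4:1/4]
2. A_y = 39/4  [A divides DB with DA:AB = 3/4:1/4]
   → A = (25/4, 39/4)
3. C_x = 31  [line 5/4·x + -9/4·y + -137/4 = 0 ∩ |CD|² = 442]
4. C_y = 2  [line 5/4·x + -9/4·y + -137/4 = 0 ∩ |CD|² = 442]
   → C = (31, 2)

A = (25/4, 39/4)
C = (31, 2)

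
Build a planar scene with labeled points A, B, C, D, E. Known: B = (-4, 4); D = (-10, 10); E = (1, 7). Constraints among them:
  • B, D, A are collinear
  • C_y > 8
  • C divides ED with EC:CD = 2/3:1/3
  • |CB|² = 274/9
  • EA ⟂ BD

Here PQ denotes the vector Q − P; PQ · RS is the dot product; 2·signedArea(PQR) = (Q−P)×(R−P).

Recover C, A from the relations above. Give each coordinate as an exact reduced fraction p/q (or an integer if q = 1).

A = (-3, 3)
C = (-19/3, 9)

1. C_x = -19/3  [C divides ED with EC:CD = 2/3:1/3]
2. C_y = 9  [C divides ED with EC:CD = 2/3:1/3]
   → C = (-19/3, 9)
3. A_x = -3  [B, D, A are collinear ∩ EA ⟂ BD]
4. A_y = 3  [B, D, A are collinear ∩ EA ⟂ BD]
   → A = (-3, 3)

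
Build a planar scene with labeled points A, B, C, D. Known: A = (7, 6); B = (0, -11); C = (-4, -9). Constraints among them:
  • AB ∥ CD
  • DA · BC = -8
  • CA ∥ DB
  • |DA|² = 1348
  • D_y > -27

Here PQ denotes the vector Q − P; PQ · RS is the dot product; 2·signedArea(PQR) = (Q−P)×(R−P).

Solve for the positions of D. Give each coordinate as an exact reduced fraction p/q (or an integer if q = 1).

D = (-11, -26)

1. D_x = -11  [CA ∥ DB ∩ AB ∥ CD]
2. D_y = -26  [CA ∥ DB ∩ AB ∥ CD]
   → D = (-11, -26)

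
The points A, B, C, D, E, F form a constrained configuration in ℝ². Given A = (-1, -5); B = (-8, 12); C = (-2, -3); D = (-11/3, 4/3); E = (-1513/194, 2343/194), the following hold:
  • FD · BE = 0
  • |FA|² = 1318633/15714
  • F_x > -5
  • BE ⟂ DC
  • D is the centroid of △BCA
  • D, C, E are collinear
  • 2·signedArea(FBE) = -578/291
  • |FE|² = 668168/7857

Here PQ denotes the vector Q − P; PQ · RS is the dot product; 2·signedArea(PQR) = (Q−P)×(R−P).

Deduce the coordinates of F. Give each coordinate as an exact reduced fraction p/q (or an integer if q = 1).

F = (-7837/1746, 6059/1746)

1. F_x = -7837/1746  [FD · BE = 0 ∩ 2·signedArea(FBE) = -578/291]
2. F_y = 6059/1746  [FD · BE = 0 ∩ 2·signedArea(FBE) = -578/291]
   → F = (-7837/1746, 6059/1746)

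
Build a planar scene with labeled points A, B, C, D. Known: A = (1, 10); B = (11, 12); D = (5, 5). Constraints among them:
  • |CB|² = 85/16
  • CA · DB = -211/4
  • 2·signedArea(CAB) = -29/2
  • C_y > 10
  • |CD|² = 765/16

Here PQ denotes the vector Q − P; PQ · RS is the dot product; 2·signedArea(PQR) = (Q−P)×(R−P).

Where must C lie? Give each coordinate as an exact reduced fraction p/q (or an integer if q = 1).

1. C_x = 19/2  [CA · DB = -211/4 ∩ 2·signedArea(CAB) = -29/2]
2. C_y = 41/4  [CA · DB = -211/4 ∩ 2·signedArea(CAB) = -29/2]
   → C = (19/2, 41/4)

C = (19/2, 41/4)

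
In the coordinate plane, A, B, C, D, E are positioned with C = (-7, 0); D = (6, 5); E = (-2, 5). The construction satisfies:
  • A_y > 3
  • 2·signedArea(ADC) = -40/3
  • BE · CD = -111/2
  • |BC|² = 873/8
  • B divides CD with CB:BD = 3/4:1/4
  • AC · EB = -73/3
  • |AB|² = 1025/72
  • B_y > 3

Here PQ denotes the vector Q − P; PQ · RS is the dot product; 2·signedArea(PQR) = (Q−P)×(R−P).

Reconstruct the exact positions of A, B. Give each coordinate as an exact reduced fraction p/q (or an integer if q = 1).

1. B_x = 11/4  [B divides CD with CB:BD = 3/4:1/4]
2. B_y = 15/4  [B divides CD with CB:BD = 3/4:1/4]
   → B = (11/4, 15/4)
3. A_x = -1  [AC · EB = -73/3 ∩ 2·signedArea(ADC) = -40/3]
4. A_y = 10/3  [AC · EB = -73/3 ∩ 2·signedArea(ADC) = -40/3]
   → A = (-1, 10/3)

A = (-1, 10/3)
B = (11/4, 15/4)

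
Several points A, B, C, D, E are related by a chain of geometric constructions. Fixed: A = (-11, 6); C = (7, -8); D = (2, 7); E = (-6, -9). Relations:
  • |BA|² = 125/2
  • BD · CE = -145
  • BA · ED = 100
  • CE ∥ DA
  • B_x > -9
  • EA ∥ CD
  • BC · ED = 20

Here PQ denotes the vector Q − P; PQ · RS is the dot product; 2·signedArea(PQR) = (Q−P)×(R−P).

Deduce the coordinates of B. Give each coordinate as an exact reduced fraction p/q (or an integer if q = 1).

1. B_x = -17/2  [BA · ED = 100 ∩ BD · CE = -145]
2. B_y = -3/2  [BA · ED = 100 ∩ BD · CE = -145]
   → B = (-17/2, -3/2)

B = (-17/2, -3/2)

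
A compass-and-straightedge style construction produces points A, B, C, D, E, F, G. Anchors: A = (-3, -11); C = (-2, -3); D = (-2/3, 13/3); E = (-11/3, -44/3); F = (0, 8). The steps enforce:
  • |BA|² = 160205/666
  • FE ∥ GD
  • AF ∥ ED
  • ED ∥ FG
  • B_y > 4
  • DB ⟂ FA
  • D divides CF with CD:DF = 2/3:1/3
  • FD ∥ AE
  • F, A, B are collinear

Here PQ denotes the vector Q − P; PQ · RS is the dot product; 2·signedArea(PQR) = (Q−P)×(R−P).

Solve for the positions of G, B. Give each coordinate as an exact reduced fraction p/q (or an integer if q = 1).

1. G_x = 3  [FE ∥ GD ∩ ED ∥ FG]
2. G_y = 27  [FE ∥ GD ∩ ED ∥ FG]
   → G = (3, 27)
3. B_x = -43/74  [F, A, B are collinear ∩ DB ⟂ FA]
4. B_y = 959/222  [F, A, B are collinear ∩ DB ⟂ FA]
   → B = (-43/74, 959/222)

B = (-43/74, 959/222)
G = (3, 27)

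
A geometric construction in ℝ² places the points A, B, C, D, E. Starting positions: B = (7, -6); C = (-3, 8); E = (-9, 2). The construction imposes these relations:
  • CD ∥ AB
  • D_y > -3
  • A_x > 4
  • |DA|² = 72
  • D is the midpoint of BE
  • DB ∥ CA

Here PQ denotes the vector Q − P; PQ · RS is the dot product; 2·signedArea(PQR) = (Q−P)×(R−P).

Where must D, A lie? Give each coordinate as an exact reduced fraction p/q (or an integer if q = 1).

A = (5, 4)
D = (-1, -2)

1. D_x = -1  [D is the midpoint of BE]
2. D_y = -2  [D is the midpoint of BE]
   → D = (-1, -2)
3. A_x = 5  [CD ∥ AB ∩ DB ∥ CA]
4. A_y = 4  [CD ∥ AB ∩ DB ∥ CA]
   → A = (5, 4)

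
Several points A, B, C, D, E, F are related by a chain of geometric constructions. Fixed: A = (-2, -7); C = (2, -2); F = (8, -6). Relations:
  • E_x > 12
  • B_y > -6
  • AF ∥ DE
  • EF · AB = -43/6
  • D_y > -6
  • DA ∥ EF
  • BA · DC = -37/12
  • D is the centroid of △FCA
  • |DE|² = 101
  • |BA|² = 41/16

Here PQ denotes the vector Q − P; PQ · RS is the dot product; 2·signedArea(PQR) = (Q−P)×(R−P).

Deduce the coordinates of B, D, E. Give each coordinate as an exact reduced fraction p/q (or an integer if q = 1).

1. D_x = 8/3  [D is the centroid of △FCA]
2. D_y = -5  [D is the centroid of △FCA]
   → D = (8/3, -5)
3. E_x = 38/3  [DA ∥ EF ∩ AF ∥ DE]
4. E_y = -4  [DA ∥ EF ∩ AF ∥ DE]
   → E = (38/3, -4)
5. B_x = -1  [BA · DC = -37/12 ∩ EF · AB = -43/6]
6. B_y = -23/4  [BA · DC = -37/12 ∩ EF · AB = -43/6]
   → B = (-1, -23/4)

B = (-1, -23/4)
D = (8/3, -5)
E = (38/3, -4)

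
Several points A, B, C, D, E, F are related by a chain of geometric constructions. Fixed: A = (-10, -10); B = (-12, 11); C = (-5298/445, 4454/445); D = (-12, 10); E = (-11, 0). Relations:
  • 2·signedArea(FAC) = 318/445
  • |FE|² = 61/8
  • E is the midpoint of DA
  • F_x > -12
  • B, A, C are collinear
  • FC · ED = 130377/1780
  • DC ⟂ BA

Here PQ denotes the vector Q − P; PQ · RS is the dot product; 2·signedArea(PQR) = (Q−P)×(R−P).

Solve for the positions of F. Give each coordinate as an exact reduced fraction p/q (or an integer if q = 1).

F = (-45/4, 11/4)

1. F_x = -45/4  [2·signedArea(FAC) = 318/445 ∩ FC · ED = 130377/1780]
2. F_y = 11/4  [2·signedArea(FAC) = 318/445 ∩ FC · ED = 130377/1780]
   → F = (-45/4, 11/4)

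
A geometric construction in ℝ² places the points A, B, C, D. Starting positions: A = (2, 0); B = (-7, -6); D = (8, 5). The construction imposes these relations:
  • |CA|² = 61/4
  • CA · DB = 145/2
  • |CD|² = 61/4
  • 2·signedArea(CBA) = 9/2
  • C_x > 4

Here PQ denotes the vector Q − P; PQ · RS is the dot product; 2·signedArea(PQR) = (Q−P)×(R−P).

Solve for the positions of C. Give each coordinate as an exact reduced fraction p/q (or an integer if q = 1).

C = (5, 5/2)

1. C_x = 5  [CA · DB = 145/2 ∩ 2·signedArea(CBA) = 9/2]
2. C_y = 5/2  [CA · DB = 145/2 ∩ 2·signedArea(CBA) = 9/2]
   → C = (5, 5/2)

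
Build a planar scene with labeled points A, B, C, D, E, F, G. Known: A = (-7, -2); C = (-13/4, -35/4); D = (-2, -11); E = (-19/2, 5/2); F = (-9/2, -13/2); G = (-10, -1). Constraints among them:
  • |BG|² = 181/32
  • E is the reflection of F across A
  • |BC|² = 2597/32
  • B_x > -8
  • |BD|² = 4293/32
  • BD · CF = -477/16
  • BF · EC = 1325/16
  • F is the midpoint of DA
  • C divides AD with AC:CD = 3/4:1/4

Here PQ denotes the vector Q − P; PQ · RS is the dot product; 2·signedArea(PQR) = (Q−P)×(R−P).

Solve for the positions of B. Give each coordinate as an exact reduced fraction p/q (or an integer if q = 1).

B = (-61/8, -7/8)

1. B_x = -61/8  [line 5/4·x + -9/4·y + 121/16 = 0 ∩ |BD|² = 4293/32]
2. B_y = -7/8  [line 5/4·x + -9/4·y + 121/16 = 0 ∩ |BD|² = 4293/32]
   → B = (-61/8, -7/8)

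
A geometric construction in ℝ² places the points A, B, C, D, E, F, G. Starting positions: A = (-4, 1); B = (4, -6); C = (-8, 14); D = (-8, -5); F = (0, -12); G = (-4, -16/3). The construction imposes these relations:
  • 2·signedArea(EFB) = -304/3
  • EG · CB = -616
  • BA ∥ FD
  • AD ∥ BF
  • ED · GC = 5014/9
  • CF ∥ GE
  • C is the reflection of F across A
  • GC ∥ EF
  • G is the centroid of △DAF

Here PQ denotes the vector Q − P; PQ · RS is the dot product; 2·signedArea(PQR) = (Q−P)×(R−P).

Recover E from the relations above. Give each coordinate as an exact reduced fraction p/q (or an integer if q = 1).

1. E_x = 4  [GC ∥ EF ∩ CF ∥ GE]
2. E_y = -94/3  [GC ∥ EF ∩ CF ∥ GE]
   → E = (4, -94/3)

E = (4, -94/3)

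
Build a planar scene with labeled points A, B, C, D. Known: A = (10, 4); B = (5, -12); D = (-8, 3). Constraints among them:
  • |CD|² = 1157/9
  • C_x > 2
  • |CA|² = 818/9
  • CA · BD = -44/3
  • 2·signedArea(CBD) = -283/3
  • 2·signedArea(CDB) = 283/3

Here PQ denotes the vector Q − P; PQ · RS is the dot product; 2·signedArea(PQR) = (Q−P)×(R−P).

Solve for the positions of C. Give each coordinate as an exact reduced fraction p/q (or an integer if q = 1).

1. C_x = 7/3  [2·signedArea(CBD) = -283/3 ∩ CA · BD = -44/3]
2. C_y = -5/3  [2·signedArea(CBD) = -283/3 ∩ CA · BD = -44/3]
   → C = (7/3, -5/3)

C = (7/3, -5/3)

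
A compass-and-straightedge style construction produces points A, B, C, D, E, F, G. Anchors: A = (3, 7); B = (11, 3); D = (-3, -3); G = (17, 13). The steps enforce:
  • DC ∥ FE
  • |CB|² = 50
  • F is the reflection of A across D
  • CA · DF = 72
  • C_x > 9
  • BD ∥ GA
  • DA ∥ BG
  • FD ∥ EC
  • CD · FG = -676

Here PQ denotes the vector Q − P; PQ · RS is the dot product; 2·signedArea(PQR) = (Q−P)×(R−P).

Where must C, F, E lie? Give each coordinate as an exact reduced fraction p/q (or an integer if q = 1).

1. F_x = -9  [F is the reflection of A across D]
2. F_y = -13  [F is the reflection of A across D]
   → F = (-9, -13)
3. C_x = 10  [CA · DF = 72 ∩ CD · FG = -676]
4. C_y = 10  [CA · DF = 72 ∩ CD · FG = -676]
   → C = (10, 10)
5. E_x = 4  [FD ∥ EC ∩ DC ∥ FE]
6. E_y = 0  [FD ∥ EC ∩ DC ∥ FE]
   → E = (4, 0)

C = (10, 10)
E = (4, 0)
F = (-9, -13)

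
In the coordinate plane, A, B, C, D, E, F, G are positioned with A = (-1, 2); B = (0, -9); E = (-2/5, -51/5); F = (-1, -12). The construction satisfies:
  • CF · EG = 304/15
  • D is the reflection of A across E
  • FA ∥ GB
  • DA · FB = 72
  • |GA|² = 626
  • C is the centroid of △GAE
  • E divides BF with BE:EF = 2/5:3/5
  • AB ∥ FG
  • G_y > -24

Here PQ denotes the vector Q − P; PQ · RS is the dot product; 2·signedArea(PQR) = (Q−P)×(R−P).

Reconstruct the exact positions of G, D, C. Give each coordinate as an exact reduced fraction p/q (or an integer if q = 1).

C = (-7/15, -52/5)
D = (1/5, -112/5)
G = (0, -23)

1. G_x = 0  [FA ∥ GB ∩ AB ∥ FG]
2. G_y = -23  [FA ∥ GB ∩ AB ∥ FG]
   → G = (0, -23)
3. D_x = 1/5  [D is the reflection of A across E]
4. D_y = -112/5  [D is the reflection of A across E]
   → D = (1/5, -112/5)
5. C_x = -7/15  [C is the centroid of △GAE]
6. C_y = -52/5  [C is the centroid of △GAE]
   → C = (-7/15, -52/5)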